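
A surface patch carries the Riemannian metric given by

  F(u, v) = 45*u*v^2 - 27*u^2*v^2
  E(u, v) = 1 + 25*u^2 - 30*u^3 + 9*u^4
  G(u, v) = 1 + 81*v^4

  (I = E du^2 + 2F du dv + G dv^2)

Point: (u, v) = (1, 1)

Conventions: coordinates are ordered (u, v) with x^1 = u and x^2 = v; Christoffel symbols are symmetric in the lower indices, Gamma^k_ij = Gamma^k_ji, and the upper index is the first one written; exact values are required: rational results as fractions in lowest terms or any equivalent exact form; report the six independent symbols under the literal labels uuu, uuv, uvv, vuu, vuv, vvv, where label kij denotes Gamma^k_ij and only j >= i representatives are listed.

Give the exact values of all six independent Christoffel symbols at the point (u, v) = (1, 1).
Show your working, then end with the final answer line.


E = 5, F = 18, G = 82 at the point
E_u = -4, E_v = 0, F_u = -9, F_v = 36, G_u = 0, G_v = 324
EG - F^2 = 86;  g^inv = (1/86) * [[82, -18], [-18, 5]]
first-kind symbols [ij,l] = (1/2)(d_i g_jl + d_j g_il - d_l g_ij): [uu,u] = E_u/2 = -2, [uu,v] = F_u - E_v/2 = -9, [uv,u] = E_v/2 = 0, [uv,v] = G_u/2 = 0, [vv,u] = F_v - G_u/2 = 36, [vv,v] = G_v/2 = 162
Gamma^u_ij = (G*[ij,u] - F*[ij,v])/(EG - F^2), Gamma^v_ij = (E*[ij,v] - F*[ij,u])/(EG - F^2)

Answer: Gamma_uuu = -1/43, Gamma_uuv = 0, Gamma_uvv = 18/43, Gamma_vuu = -9/86, Gamma_vuv = 0, Gamma_vvv = 81/43


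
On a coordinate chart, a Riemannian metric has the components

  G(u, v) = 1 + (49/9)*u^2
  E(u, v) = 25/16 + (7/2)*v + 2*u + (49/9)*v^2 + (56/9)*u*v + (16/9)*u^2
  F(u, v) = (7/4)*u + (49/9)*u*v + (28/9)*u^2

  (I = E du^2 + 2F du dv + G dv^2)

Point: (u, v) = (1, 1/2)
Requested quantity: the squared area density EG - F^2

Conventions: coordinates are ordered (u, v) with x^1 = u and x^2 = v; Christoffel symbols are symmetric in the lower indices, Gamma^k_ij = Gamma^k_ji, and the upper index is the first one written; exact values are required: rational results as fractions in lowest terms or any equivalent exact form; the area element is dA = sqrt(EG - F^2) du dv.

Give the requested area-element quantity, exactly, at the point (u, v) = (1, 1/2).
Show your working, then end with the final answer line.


E = 185/16, F = 91/12, G = 58/9; EG - F^2 = 2449/144

Answer: EG - F^2 = 2449/144


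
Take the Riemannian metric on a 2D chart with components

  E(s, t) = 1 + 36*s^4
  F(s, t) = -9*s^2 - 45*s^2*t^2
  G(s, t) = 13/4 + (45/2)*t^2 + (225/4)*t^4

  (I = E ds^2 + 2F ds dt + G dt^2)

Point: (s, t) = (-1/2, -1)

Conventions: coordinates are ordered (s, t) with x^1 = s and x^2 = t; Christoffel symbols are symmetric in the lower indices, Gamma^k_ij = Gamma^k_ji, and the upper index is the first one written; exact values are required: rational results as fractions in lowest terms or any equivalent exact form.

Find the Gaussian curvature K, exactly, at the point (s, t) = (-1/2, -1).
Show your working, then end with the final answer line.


E = 13/4, F = -27/2, G = 82, EG - F^2 = 337/4 at the point
E_s = -18, E_t = 0, F_s = 54, F_t = 45/2, G_s = 0, G_t = -270
E_tt = 0, F_st = -90, G_ss = 0
The intrinsic route: Brioschi's K = (det M1 - det M2)/(EG - F^2)^2.
M1 = [[-E_tt/2 + F_st - G_ss/2, E_s/2, F_s - E_t/2], [F_t - G_s/2, E, F], [G_t/2, F, G]] = [[-90, -9, 54], [45/2, 13/4, -27/2], [-135, -27/2, 82]]; det M1 = -90
M2 = [[0, E_t/2, G_s/2], [E_t/2, E, F], [G_s/2, F, G]] = [[0, 0, 0], [0, 13/4, -27/2], [0, -27/2, 82]]; det M2 = 0
det M1 - det M2 = -90; K = -90 / (337/4)^2 = -1440/113569

Answer: K = -1440/113569


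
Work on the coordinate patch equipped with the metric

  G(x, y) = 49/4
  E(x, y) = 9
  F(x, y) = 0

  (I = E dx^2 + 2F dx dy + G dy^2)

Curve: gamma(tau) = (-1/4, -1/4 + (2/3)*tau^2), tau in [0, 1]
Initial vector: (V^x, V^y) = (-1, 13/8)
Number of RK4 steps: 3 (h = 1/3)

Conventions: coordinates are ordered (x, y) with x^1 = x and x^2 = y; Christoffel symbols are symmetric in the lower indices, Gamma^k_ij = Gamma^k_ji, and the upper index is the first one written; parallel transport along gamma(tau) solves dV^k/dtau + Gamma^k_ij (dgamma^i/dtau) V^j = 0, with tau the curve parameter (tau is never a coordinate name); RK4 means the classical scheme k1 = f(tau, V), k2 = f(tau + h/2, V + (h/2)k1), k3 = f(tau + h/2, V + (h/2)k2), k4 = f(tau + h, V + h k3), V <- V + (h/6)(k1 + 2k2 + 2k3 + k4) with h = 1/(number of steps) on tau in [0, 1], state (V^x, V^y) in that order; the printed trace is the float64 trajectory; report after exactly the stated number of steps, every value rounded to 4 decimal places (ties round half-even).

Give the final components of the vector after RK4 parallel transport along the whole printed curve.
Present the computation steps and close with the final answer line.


gamma'(tau) = (0, (4/3)*tau); f(tau, V)^k = -Gamma^k_ij(gamma(tau)) gamma'^i(tau) V^j; h = 1/3; intermediate values shown to 6 dp
curve data and Christoffel symbols at the stage parameters:
  tau = 0.000000: gamma = (-0.250000, -0.250000), gamma' = (0.000000, 0.000000); Gamma_xxx = 0.000000, Gamma_xxy = 0.000000, Gamma_xyy = 0.000000, Gamma_yxx = 0.000000, Gamma_yxy = 0.000000, Gamma_yyy = 0.000000
  tau = 0.166667: gamma = (-0.250000, -0.231481), gamma' = (0.000000, 0.222222); Gamma_xxx = 0.000000, Gamma_xxy = 0.000000, Gamma_xyy = 0.000000, Gamma_yxx = 0.000000, Gamma_yxy = 0.000000, Gamma_yyy = 0.000000
  tau = 0.333333: gamma = (-0.250000, -0.175926), gamma' = (0.000000, 0.444444); Gamma_xxx = 0.000000, Gamma_xxy = 0.000000, Gamma_xyy = 0.000000, Gamma_yxx = 0.000000, Gamma_yxy = 0.000000, Gamma_yyy = 0.000000
  tau = 0.500000: gamma = (-0.250000, -0.083333), gamma' = (0.000000, 0.666667); Gamma_xxx = 0.000000, Gamma_xxy = 0.000000, Gamma_xyy = 0.000000, Gamma_yxx = 0.000000, Gamma_yxy = 0.000000, Gamma_yyy = 0.000000
  tau = 0.666667: gamma = (-0.250000, 0.046296), gamma' = (0.000000, 0.888889); Gamma_xxx = 0.000000, Gamma_xxy = 0.000000, Gamma_xyy = 0.000000, Gamma_yxx = 0.000000, Gamma_yxy = 0.000000, Gamma_yyy = 0.000000
  tau = 0.833333: gamma = (-0.250000, 0.212963), gamma' = (0.000000, 1.111111); Gamma_xxx = 0.000000, Gamma_xxy = 0.000000, Gamma_xyy = 0.000000, Gamma_yxx = 0.000000, Gamma_yxy = 0.000000, Gamma_yyy = 0.000000
  tau = 1.000000: gamma = (-0.250000, 0.416667), gamma' = (0.000000, 1.333333); Gamma_xxx = 0.000000, Gamma_xxy = 0.000000, Gamma_xyy = 0.000000, Gamma_yxx = 0.000000, Gamma_yxy = 0.000000, Gamma_yyy = 0.000000
step 0: V^x = -1.0000, V^y = 1.6250
step 1: k1 = (0.000000, 0.000000), k2 = (0.000000, 0.000000), k3 = (0.000000, 0.000000), k4 = (0.000000, 0.000000); V <- V + (h/6)(k1 + 2k2 + 2k3 + k4): V^x = -1.0000, V^y = 1.6250
step 2: k1 = (0.000000, 0.000000), k2 = (0.000000, 0.000000), k3 = (0.000000, 0.000000), k4 = (0.000000, 0.000000); V <- V + (h/6)(k1 + 2k2 + 2k3 + k4): V^x = -1.0000, V^y = 1.6250
step 3: k1 = (0.000000, 0.000000), k2 = (0.000000, 0.000000), k3 = (0.000000, 0.000000), k4 = (0.000000, 0.000000); V <- V + (h/6)(k1 + 2k2 + 2k3 + k4): V^x = -1.0000, V^y = 1.6250

Answer: V^x = -1.0000, V^y = 1.6250


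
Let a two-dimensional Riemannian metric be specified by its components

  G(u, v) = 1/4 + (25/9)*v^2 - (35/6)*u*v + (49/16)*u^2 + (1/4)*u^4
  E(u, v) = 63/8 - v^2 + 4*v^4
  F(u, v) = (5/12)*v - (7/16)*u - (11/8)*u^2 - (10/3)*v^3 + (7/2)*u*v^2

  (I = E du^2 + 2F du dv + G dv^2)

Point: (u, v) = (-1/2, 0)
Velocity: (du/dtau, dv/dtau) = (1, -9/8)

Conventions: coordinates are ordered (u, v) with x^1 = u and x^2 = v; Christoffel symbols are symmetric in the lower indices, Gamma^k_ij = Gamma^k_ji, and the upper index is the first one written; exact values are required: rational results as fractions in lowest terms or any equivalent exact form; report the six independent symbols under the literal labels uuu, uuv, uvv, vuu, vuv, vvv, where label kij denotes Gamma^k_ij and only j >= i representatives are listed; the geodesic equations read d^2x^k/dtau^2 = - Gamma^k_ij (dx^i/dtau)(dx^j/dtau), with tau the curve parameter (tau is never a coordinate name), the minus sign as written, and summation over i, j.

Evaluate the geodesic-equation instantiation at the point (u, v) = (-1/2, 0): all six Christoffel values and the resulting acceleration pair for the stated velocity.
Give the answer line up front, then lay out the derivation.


Answer: Gamma_uuu = 6/415, Gamma_uuv = -51/2075, Gamma_uvv = 6929/24900, Gamma_vuu = 378/415, Gamma_vuv = -3213/2075, Gamma_vvv = 9013/6225; accelerations (d^2u/dtau^2, d^2v/dtau^2) = (-224139/531200, -826983/132800)

E = 63/8, F = -1/8, G = 33/32 at the point
E_u = 0, E_v = 0, F_u = 15/16, F_v = 5/12, G_u = -51/16, G_v = 35/12
EG - F^2 = 2075/256;  g^inv = (256/2075) * [[33/32, 1/8], [1/8, 63/8]]
first-kind symbols [ij,l] = (1/2)(d_i g_jl + d_j g_il - d_l g_ij): [uu,u] = E_u/2 = 0, [uu,v] = F_u - E_v/2 = 15/16, [uv,u] = E_v/2 = 0, [uv,v] = G_u/2 = -51/32, [vv,u] = F_v - G_u/2 = 193/96, [vv,v] = G_v/2 = 35/24
Gamma^u_ij = (G*[ij,u] - F*[ij,v])/(EG - F^2), Gamma^v_ij = (E*[ij,v] - F*[ij,u])/(EG - F^2)
Gamma_uuu = 6/415, Gamma_uuv = -51/2075, Gamma_uvv = 6929/24900, Gamma_vuu = 378/415, Gamma_vuv = -3213/2075, Gamma_vvv = 9013/6225
d^2u/dtau^2 = -(Gamma_uuu*(1)^2 + 2*Gamma_uuv*(1)*(-9/8) + Gamma_uvv*(-9/8)^2) = -224139/531200
d^2v/dtau^2 = -(Gamma_vuu*(1)^2 + 2*Gamma_vuv*(1)*(-9/8) + Gamma_vvv*(-9/8)^2) = -826983/132800


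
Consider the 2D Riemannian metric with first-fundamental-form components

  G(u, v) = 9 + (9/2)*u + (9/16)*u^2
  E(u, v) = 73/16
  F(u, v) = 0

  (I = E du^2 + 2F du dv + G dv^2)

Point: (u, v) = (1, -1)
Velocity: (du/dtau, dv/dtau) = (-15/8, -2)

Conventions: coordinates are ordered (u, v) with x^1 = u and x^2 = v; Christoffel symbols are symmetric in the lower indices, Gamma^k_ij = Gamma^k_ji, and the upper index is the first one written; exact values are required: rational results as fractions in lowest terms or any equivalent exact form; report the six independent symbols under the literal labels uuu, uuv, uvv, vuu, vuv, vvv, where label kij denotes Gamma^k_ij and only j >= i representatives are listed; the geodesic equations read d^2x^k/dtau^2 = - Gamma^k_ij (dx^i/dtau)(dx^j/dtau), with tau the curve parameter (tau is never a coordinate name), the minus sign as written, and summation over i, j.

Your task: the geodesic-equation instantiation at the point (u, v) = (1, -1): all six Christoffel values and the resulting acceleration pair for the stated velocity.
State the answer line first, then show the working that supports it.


Answer: Gamma_uuu = 0, Gamma_uuv = 0, Gamma_uvv = -45/73, Gamma_vuu = 0, Gamma_vuv = 1/5, Gamma_vvv = 0; accelerations (d^2u/dtau^2, d^2v/dtau^2) = (180/73, -3/2)

E = 73/16, F = 0, G = 225/16 at the point
E_u = 0, E_v = 0, F_u = 0, F_v = 0, G_u = 45/8, G_v = 0
EG - F^2 = 16425/256;  g^inv = (256/16425) * [[225/16, 0], [0, 73/16]]
first-kind symbols [ij,l] = (1/2)(d_i g_jl + d_j g_il - d_l g_ij): [uu,u] = E_u/2 = 0, [uu,v] = F_u - E_v/2 = 0, [uv,u] = E_v/2 = 0, [uv,v] = G_u/2 = 45/16, [vv,u] = F_v - G_u/2 = -45/16, [vv,v] = G_v/2 = 0
Gamma^u_ij = (G*[ij,u] - F*[ij,v])/(EG - F^2), Gamma^v_ij = (E*[ij,v] - F*[ij,u])/(EG - F^2)
Gamma_uuu = 0, Gamma_uuv = 0, Gamma_uvv = -45/73, Gamma_vuu = 0, Gamma_vuv = 1/5, Gamma_vvv = 0
d^2u/dtau^2 = -(Gamma_uuu*(-15/8)^2 + 2*Gamma_uuv*(-15/8)*(-2) + Gamma_uvv*(-2)^2) = 180/73
d^2v/dtau^2 = -(Gamma_vuu*(-15/8)^2 + 2*Gamma_vuv*(-15/8)*(-2) + Gamma_vvv*(-2)^2) = -3/2


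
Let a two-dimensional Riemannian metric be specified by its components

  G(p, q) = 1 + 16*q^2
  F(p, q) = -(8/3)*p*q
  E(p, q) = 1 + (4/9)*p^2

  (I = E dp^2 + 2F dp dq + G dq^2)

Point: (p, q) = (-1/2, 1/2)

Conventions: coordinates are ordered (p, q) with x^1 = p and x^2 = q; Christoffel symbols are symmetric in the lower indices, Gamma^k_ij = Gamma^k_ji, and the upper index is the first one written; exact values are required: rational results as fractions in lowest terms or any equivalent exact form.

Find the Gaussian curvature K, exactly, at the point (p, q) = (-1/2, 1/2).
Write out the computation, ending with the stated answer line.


E = 10/9, F = 2/3, G = 5, EG - F^2 = 46/9 at the point
E_p = -4/9, E_q = 0, F_p = -4/3, F_q = 4/3, G_p = 0, G_q = 16
E_qq = 0, F_pq = -8/3, G_pp = 0
Compute both Brioschi determinants and normalise by (EG - F^2)^2.
M1 = [[-E_qq/2 + F_pq - G_pp/2, E_p/2, F_p - E_q/2], [F_q - G_p/2, E, F], [G_q/2, F, G]] = [[-8/3, -2/9, -4/3], [4/3, 10/9, 2/3], [8, 2/3, 5]]; det M1 = -8/3
M2 = [[0, E_q/2, G_p/2], [E_q/2, E, F], [G_p/2, F, G]] = [[0, 0, 0], [0, 10/9, 2/3], [0, 2/3, 5]]; det M2 = 0
det M1 - det M2 = -8/3; K = -8/3 / (46/9)^2 = -54/529

Answer: K = -54/529


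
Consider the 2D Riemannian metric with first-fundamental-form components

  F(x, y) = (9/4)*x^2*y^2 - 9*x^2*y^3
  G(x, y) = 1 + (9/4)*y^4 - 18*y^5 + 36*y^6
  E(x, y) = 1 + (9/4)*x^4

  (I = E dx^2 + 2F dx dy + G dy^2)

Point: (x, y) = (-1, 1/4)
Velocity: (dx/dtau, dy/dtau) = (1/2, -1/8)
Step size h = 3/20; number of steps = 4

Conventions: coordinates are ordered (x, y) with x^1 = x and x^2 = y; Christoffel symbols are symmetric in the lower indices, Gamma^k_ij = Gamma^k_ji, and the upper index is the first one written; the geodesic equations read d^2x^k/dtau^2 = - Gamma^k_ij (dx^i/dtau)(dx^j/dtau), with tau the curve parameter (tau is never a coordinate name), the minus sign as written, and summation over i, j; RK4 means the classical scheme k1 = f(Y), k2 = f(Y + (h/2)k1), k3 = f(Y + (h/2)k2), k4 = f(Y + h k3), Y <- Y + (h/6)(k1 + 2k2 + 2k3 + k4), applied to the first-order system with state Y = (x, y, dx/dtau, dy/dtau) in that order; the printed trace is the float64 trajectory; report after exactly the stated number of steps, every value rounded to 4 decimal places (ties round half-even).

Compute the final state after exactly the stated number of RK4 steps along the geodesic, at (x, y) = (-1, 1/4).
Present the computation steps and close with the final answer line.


f(Y) = (dx/dtau, dy/dtau, -Gamma^x_ij Y'^i Y'^j, -Gamma^y_ij Y'^i Y'^j) with the Gammas evaluated at the stage position; h = 0.150000; intermediate values shown to 6 dp
step 0: x = -1.0000, y = 0.2500, dx/dtau = 0.5000, dy/dtau = -0.1250
step 1:
  k1: at (x, y) = (-1.000000, 0.250000), (dx/dtau, dy/dtau) = (0.500000, -0.125000); Gamma_xxx = -1.384615, Gamma_xxy = 0.000000, Gamma_xyy = -0.173077, Gamma_yxx = 0.000000, Gamma_yxy = 0.000000, Gamma_yyy = 0.000000; k1 = (0.500000, -0.125000, 0.348858, 0.000000)
  k2: at (x, y) = (-0.962500, 0.240625), (dx/dtau, dy/dtau) = (0.526164, -0.125000); Gamma_xxx = -1.368974, Gamma_xxy = 0.000000, Gamma_xyy = -0.151871, Gamma_yxx = -0.003209, Gamma_yxy = 0.000000, Gamma_yyy = -0.000356; k2 = (0.526164, -0.125000, 0.381372, 0.000894)
  k3: at (x, y) = (-0.960538, 0.240625), (dx/dtau, dy/dtau) = (0.528603, -0.124933); Gamma_xxx = -1.367945, Gamma_xxy = 0.000000, Gamma_xyy = -0.152066, Gamma_yxx = -0.003219, Gamma_yxy = 0.000000, Gamma_yyy = -0.000358; k3 = (0.528603, -0.124933, 0.384606, 0.000905)
  k4: at (x, y) = (-0.920710, 0.231260), (dx/dtau, dy/dtau) = (0.557691, -0.124864); Gamma_xxx = -1.342127, Gamma_xxy = 0.000000, Gamma_xyy = -0.130650, Gamma_yxx = -0.006347, Gamma_yxy = 0.000000, Gamma_yyy = -0.000618; k4 = (0.557691, -0.124864, 0.419464, 0.001984)
  Y <- Y + (h/6)(k1 + 2k2 + 2k3 + k4): x = -0.9208, y = 0.2313, dx/dtau = 0.5575, dy/dtau = -0.1249
step 2:
  k1: at (x, y) = (-0.920819, 0.231257), (dx/dtau, dy/dtau) = (0.557507, -0.124860); Gamma_xxx = -1.342211, Gamma_xxy = 0.000000, Gamma_xyy = -0.130635, Gamma_yxx = -0.006347, Gamma_yxy = 0.000000, Gamma_yyy = -0.000618; k1 = (0.557507, -0.124860, 0.419215, 0.001982)
  k2: at (x, y) = (-0.879006, 0.221892), (dx/dtau, dy/dtau) = (0.588948, -0.124712); Gamma_xxx = -1.304250, Gamma_xxy = 0.000000, Gamma_xyy = -0.109094, Gamma_yxx = -0.009344, Gamma_yxy = 0.000000, Gamma_yyy = -0.000782; k2 = (0.588948, -0.124712, 0.454089, 0.003253)
  k3: at (x, y) = (-0.876648, 0.221903), (dx/dtau, dy/dtau) = (0.591564, -0.124616); Gamma_xxx = -1.301756, Gamma_xxy = 0.000000, Gamma_xyy = -0.109206, Gamma_yxx = -0.009374, Gamma_yxy = 0.000000, Gamma_yyy = -0.000786; k3 = (0.591564, -0.124616, 0.457242, 0.003293)
  k4: at (x, y) = (-0.832085, 0.212564), (dx/dtau, dy/dtau) = (0.626093, -0.124367); Gamma_xxx = -1.247173, Gamma_xxy = 0.000000, Gamma_xyy = -0.087739, Gamma_yxx = -0.012188, Gamma_yxy = 0.000000, Gamma_yyy = -0.000857; k4 = (0.626093, -0.124367, 0.490240, 0.004791)
  Y <- Y + (h/6)(k1 + 2k2 + 2k3 + k4): x = -0.8322, y = 0.2126, dx/dtau = 0.6258, dy/dtau = -0.1244
step 3:
  k1: at (x, y) = (-0.832204, 0.212560), (dx/dtau, dy/dtau) = (0.625810, -0.124364); Gamma_xxx = -1.247338, Gamma_xxy = 0.000000, Gamma_xyy = -0.087727, Gamma_yxx = -0.012187, Gamma_yxy = 0.000000, Gamma_yyy = -0.000857; k1 = (0.625810, -0.124364, 0.489862, 0.004786)
  k2: at (x, y) = (-0.785268, 0.203232), (dx/dtau, dy/dtau) = (0.662550, -0.124005); Gamma_xxx = -1.174243, Gamma_xxy = 0.000000, Gamma_xyy = -0.066674, Gamma_yxx = -0.014713, Gamma_yxy = 0.000000, Gamma_yyy = -0.000835; k2 = (0.662550, -0.124005, 0.516485, 0.006472)
  k3: at (x, y) = (-0.782513, 0.203259), (dx/dtau, dy/dtau) = (0.664546, -0.123878); Gamma_xxx = -1.169454, Gamma_xxy = 0.000000, Gamma_xyy = -0.066694, Gamma_yxx = -0.014752, Gamma_yxy = 0.000000, Gamma_yyy = -0.000841; k3 = (0.664546, -0.123878, 0.517480, 0.006528)
  k4: at (x, y) = (-0.732522, 0.193978), (dx/dtau, dy/dtau) = (0.703432, -0.123385); Gamma_xxx = -1.073293, Gamma_xxy = 0.000000, Gamma_xyy = -0.046574, Gamma_yxx = -0.016866, Gamma_yxy = 0.000000, Gamma_yyy = -0.000732; k4 = (0.703432, -0.123385, 0.531792, 0.008356)
  Y <- Y + (h/6)(k1 + 2k2 + 2k3 + k4): x = -0.7326, y = 0.1940, dx/dtau = 0.7030, dy/dtau = -0.1234
step 4:
  k1: at (x, y) = (-0.732618, 0.193972), (dx/dtau, dy/dtau) = (0.703049, -0.123385); Gamma_xxx = -1.073494, Gamma_xxy = 0.000000, Gamma_xyy = -0.046565, Gamma_yxx = -0.016865, Gamma_yxy = 0.000000, Gamma_yyy = -0.000732; k1 = (0.703049, -0.123385, 0.531314, 0.008347)
  k2: at (x, y) = (-0.679889, 0.184718), (dx/dtau, dy/dtau) = (0.742898, -0.122759); Gamma_xxx = -0.954966, Gamma_xxy = 0.000000, Gamma_xyy = -0.028101, Gamma_yxx = -0.018407, Gamma_yxy = 0.000000, Gamma_yyy = -0.000542; k2 = (0.742898, -0.122759, 0.527467, 0.010167)
  k3: at (x, y) = (-0.676901, 0.184765), (dx/dtau, dy/dtau) = (0.742609, -0.122623); Gamma_xxx = -0.947802, Gamma_xxy = 0.000000, Gamma_xyy = -0.028093, Gamma_yxx = -0.018427, Gamma_yxy = 0.000000, Gamma_yyy = -0.000546; k3 = (0.742609, -0.122623, 0.523106, 0.010170)
  k4: at (x, y) = (-0.621227, 0.175578), (dx/dtau, dy/dtau) = (0.781515, -0.121860); Gamma_xxx = -0.807951, Gamma_xxy = 0.000000, Gamma_xyy = -0.012210, Gamma_yxx = -0.019213, Gamma_yxy = 0.000000, Gamma_yyy = -0.000290; k4 = (0.781515, -0.121860, 0.493650, 0.011739)
  Y <- Y + (h/6)(k1 + 2k2 + 2k3 + k4): x = -0.6212, y = 0.1756, dx/dtau = 0.7812, dy/dtau = -0.1219

Answer: x = -0.6212, y = 0.1756, dx/dtau = 0.7812, dy/dtau = -0.1219


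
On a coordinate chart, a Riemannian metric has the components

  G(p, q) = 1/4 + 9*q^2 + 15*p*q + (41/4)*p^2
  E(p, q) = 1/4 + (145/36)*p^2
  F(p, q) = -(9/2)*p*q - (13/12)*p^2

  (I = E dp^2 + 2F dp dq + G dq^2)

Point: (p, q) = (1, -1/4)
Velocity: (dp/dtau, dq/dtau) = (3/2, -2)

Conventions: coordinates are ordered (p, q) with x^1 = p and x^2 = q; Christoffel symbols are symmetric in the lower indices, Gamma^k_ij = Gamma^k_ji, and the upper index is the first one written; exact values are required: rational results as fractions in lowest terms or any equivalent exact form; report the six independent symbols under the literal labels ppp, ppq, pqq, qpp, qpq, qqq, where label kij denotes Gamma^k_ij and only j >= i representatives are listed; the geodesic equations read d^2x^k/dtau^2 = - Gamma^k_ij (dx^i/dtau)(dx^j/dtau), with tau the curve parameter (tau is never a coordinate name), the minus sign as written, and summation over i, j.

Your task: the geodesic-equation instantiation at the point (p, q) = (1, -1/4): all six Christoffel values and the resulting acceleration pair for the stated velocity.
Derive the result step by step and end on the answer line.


E = 77/18, F = 1/24, G = 117/16 at the point
E_p = 145/18, E_q = 0, F_p = -25/24, F_q = -9/2, G_p = 67/4, G_q = 21/2
EG - F^2 = 18017/576;  g^inv = (576/18017) * [[117/16, -1/24], [-1/24, 77/18]]
first-kind symbols [ij,l] = (1/2)(d_i g_jl + d_j g_il - d_l g_ij): [pp,p] = E_p/2 = 145/36, [pp,q] = F_p - E_q/2 = -25/24, [pq,p] = E_q/2 = 0, [pq,q] = G_p/2 = 67/8, [qq,p] = F_q - G_p/2 = -103/8, [qq,q] = G_q/2 = 21/4
Gamma^p_ij = (G*[ij,p] - F*[ij,q])/(EG - F^2), Gamma^q_ij = (E*[ij,q] - F*[ij,p])/(EG - F^2)
Gamma_ppp = 16990/18017, Gamma_ppq = -201/18017, Gamma_pqq = -108711/36034, Gamma_qpp = -7990/54051, Gamma_qpq = 20636/18017, Gamma_qqq = 13245/18017
d^2p/dtau^2 = -(Gamma_ppp*(3/2)^2 + 2*Gamma_ppq*(3/2)*(-2) + Gamma_pqq*(-2)^2) = 355977/36034
d^2q/dtau^2 = -(Gamma_qpp*(3/2)^2 + 2*Gamma_qpq*(3/2)*(-2) + Gamma_qqq*(-2)^2) = 153657/36034

Answer: Gamma_ppp = 16990/18017, Gamma_ppq = -201/18017, Gamma_pqq = -108711/36034, Gamma_qpp = -7990/54051, Gamma_qpq = 20636/18017, Gamma_qqq = 13245/18017; accelerations (d^2p/dtau^2, d^2q/dtau^2) = (355977/36034, 153657/36034)


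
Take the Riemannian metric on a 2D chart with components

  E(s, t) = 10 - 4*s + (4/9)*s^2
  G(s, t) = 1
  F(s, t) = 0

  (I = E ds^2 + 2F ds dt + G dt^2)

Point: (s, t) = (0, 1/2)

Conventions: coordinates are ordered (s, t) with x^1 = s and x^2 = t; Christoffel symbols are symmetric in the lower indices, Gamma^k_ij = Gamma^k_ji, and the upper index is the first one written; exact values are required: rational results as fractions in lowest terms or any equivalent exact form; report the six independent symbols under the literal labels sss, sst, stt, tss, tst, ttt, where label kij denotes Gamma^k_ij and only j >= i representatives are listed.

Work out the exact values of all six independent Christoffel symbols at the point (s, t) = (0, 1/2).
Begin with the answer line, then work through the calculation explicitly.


Answer: Gamma_sss = -1/5, Gamma_sst = 0, Gamma_stt = 0, Gamma_tss = 0, Gamma_tst = 0, Gamma_ttt = 0

E = 10, F = 0, G = 1 at the point
E_s = -4, E_t = 0, F_s = 0, F_t = 0, G_s = 0, G_t = 0
EG - F^2 = 10;  g^inv = (1/10) * [[1, 0], [0, 10]]
first-kind symbols [ij,l] = (1/2)(d_i g_jl + d_j g_il - d_l g_ij): [ss,s] = E_s/2 = -2, [ss,t] = F_s - E_t/2 = 0, [st,s] = E_t/2 = 0, [st,t] = G_s/2 = 0, [tt,s] = F_t - G_s/2 = 0, [tt,t] = G_t/2 = 0
Gamma^s_ij = (G*[ij,s] - F*[ij,t])/(EG - F^2), Gamma^t_ij = (E*[ij,t] - F*[ij,s])/(EG - F^2)


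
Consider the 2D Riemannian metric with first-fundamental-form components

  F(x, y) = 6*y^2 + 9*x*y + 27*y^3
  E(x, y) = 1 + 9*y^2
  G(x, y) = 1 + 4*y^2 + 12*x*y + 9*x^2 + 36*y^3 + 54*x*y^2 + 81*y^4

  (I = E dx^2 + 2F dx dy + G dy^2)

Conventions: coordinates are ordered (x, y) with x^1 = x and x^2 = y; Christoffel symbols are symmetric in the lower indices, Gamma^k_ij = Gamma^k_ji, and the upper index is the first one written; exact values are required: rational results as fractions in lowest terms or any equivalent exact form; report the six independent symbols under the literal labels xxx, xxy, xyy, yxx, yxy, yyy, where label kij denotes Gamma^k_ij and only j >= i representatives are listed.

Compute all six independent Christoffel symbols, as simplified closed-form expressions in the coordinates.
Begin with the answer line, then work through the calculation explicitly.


Answer: Gamma_xxx = 0, Gamma_xxy = 9*y/(9*x^2 + 54*x*y^2 + 12*x*y + 81*y^4 + 36*y^3 + 13*y^2 + 1), Gamma_xyy = (54*y^2 + 6*y)/(9*x^2 + 54*x*y^2 + 12*x*y + 81*y^4 + 36*y^3 + 13*y^2 + 1), Gamma_yxx = 0, Gamma_yxy = (9*x + 27*y^2 + 6*y)/(9*x^2 + 54*x*y^2 + 12*x*y + 81*y^4 + 36*y^3 + 13*y^2 + 1), Gamma_yyy = (54*x*y + 6*x + 162*y^3 + 54*y^2 + 4*y)/(9*x^2 + 54*x*y^2 + 12*x*y + 81*y^4 + 36*y^3 + 13*y^2 + 1)

E = 1 + 9*y^2; F = 6*y^2 + 9*x*y + 27*y^3; G = 1 + 4*y^2 + 12*x*y + 9*x^2 + 36*y^3 + 54*x*y^2 + 81*y^4
Gamma^k_ij = (1/2) g^{kl} (d_i g_jl + d_j g_il - d_l g_ij), with g^inv = (1/(EG-F^2)) [[G, -F], [-F, E]]
first partials: E_x = 0, E_y = 18*y, F_x = 9*y, F_y = 12*y + 9*x + 81*y^2, G_x = 12*y + 18*x + 54*y^2, G_y = 8*y + 12*x + 108*y^2 + 108*x*y + 324*y^3
D = EG - F^2 = 1 + 13*y^2 + 12*x*y + 9*x^2 + 36*y^3 + 54*x*y^2 + 81*y^4
expanded: Gamma^x_xx = (G E_x - 2F F_x + F E_y)/(2D), Gamma^x_xy = (G E_y - F G_x)/(2D), Gamma^x_yy = (2G F_y - G G_x - F G_y)/(2D), Gamma^y_xx = (2E F_x - E E_y - F E_x)/(2D), Gamma^y_xy = (E G_x - F E_y)/(2D), Gamma^y_yy = (E G_y - 2F F_y + F G_x)/(2D); substitute and cancel common factors


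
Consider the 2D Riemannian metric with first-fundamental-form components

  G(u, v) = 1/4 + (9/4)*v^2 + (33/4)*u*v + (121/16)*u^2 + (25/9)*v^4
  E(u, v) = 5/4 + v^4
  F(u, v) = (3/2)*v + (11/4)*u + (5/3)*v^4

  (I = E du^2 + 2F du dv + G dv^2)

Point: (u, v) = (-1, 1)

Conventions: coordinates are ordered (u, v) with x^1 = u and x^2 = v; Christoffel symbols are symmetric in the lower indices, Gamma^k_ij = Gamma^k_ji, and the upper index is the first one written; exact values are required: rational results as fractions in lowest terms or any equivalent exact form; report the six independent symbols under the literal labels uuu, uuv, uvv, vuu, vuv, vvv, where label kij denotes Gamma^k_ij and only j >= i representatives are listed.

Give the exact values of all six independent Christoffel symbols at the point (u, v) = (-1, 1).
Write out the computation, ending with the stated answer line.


E = 9/4, F = 5/12, G = 661/144 at the point
E_u = 0, E_v = 4, F_u = 11/4, F_v = 49/6, G_u = -55/8, G_v = 265/36
EG - F^2 = 5849/576;  g^inv = (576/5849) * [[661/144, -5/12], [-5/12, 9/4]]
first-kind symbols [ij,l] = (1/2)(d_i g_jl + d_j g_il - d_l g_ij): [uu,u] = E_u/2 = 0, [uu,v] = F_u - E_v/2 = 3/4, [uv,u] = E_v/2 = 2, [uv,v] = G_u/2 = -55/16, [vv,u] = F_v - G_u/2 = 557/48, [vv,v] = G_v/2 = 265/72
Gamma^u_ij = (G*[ij,u] - F*[ij,v])/(EG - F^2), Gamma^v_ij = (E*[ij,v] - F*[ij,u])/(EG - F^2)

Answer: Gamma_uuu = -180/5849, Gamma_uuv = 6113/5849, Gamma_uvv = 357577/70188, Gamma_vuu = 972/5849, Gamma_vuv = -4935/5849, Gamma_vvv = 1985/5849


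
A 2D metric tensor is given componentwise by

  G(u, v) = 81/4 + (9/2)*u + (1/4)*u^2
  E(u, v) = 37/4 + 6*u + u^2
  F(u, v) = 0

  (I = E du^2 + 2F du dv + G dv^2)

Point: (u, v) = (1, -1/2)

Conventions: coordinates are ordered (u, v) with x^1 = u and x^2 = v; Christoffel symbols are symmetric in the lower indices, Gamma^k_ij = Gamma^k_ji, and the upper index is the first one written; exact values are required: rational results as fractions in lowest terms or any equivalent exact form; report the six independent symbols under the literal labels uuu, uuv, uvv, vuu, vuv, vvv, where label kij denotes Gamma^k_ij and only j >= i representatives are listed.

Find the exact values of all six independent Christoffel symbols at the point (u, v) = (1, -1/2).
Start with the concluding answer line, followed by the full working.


Answer: Gamma_uuu = 16/65, Gamma_uuv = 0, Gamma_uvv = -2/13, Gamma_vuu = 0, Gamma_vuv = 1/10, Gamma_vvv = 0

E = 65/4, F = 0, G = 25 at the point
E_u = 8, E_v = 0, F_u = 0, F_v = 0, G_u = 5, G_v = 0
EG - F^2 = 1625/4;  g^inv = (4/1625) * [[25, 0], [0, 65/4]]
first-kind symbols [ij,l] = (1/2)(d_i g_jl + d_j g_il - d_l g_ij): [uu,u] = E_u/2 = 4, [uu,v] = F_u - E_v/2 = 0, [uv,u] = E_v/2 = 0, [uv,v] = G_u/2 = 5/2, [vv,u] = F_v - G_u/2 = -5/2, [vv,v] = G_v/2 = 0
Gamma^u_ij = (G*[ij,u] - F*[ij,v])/(EG - F^2), Gamma^v_ij = (E*[ij,v] - F*[ij,u])/(EG - F^2)


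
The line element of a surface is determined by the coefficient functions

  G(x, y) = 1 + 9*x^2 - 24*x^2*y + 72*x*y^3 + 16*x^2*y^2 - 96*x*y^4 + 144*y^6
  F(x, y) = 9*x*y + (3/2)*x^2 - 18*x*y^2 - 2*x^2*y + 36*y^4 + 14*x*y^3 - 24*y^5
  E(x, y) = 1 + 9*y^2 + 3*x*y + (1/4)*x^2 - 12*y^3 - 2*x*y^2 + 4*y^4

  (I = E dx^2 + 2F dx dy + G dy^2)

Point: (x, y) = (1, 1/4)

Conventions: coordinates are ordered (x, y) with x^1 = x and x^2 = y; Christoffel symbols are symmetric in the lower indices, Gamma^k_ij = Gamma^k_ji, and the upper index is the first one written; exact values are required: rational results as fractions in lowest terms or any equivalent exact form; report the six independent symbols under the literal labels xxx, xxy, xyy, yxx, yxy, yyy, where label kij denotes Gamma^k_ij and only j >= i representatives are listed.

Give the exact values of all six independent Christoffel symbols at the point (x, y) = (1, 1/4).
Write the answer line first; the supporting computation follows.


Answer: Gamma_xxx = 144/1805, Gamma_xxy = 576/1805, Gamma_xyy = -504/1805, Gamma_yxx = 56/361, Gamma_yxy = 224/361, Gamma_yyy = -196/361

E = 145/64, F = 315/128, G = 1481/256 at the point
E_x = 9/8, E_y = 9/2, F_x = 107/32, F_y = 77/32, G_x = 35/4, G_y = -245/32
EG - F^2 = 1805/256;  g^inv = (256/1805) * [[1481/256, -315/128], [-315/128, 145/64]]
first-kind symbols [ij,l] = (1/2)(d_i g_jl + d_j g_il - d_l g_ij): [xx,x] = E_x/2 = 9/16, [xx,y] = F_x - E_y/2 = 35/32, [xy,x] = E_y/2 = 9/4, [xy,y] = G_x/2 = 35/8, [yy,x] = F_y - G_x/2 = -63/32, [yy,y] = G_y/2 = -245/64
Gamma^x_ij = (G*[ij,x] - F*[ij,y])/(EG - F^2), Gamma^y_ij = (E*[ij,y] - F*[ij,x])/(EG - F^2)


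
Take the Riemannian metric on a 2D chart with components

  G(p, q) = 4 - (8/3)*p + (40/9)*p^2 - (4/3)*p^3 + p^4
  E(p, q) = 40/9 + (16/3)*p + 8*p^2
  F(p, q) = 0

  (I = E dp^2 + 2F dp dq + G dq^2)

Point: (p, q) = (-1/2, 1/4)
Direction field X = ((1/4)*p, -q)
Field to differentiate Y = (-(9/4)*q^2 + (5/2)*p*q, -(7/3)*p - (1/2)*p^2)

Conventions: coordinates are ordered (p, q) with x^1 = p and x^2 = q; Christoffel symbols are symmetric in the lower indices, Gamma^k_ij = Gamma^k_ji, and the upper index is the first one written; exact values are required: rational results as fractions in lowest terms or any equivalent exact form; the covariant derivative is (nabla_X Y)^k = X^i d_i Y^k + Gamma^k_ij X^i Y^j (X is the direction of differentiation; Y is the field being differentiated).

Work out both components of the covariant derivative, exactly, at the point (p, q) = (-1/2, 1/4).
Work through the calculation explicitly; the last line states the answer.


E = 34/9, F = 0, G = 961/144 at the point
E_p = -8/3, E_q = 0, F_p = 0, F_q = 0, G_p = -155/18, G_q = 0
EG - F^2 = 16337/648;  g^inv = (648/16337) * [[961/144, 0], [0, 34/9]]
first-kind symbols [ij,l] = (1/2)(d_i g_jl + d_j g_il - d_l g_ij): [pp,p] = E_p/2 = -4/3, [pp,q] = F_p - E_q/2 = 0, [pq,p] = E_q/2 = 0, [pq,q] = G_p/2 = -155/36, [qq,p] = F_q - G_p/2 = 155/36, [qq,q] = G_q/2 = 0
Gamma^p_ij = (G*[ij,p] - F*[ij,q])/(EG - F^2), Gamma^q_ij = (E*[ij,q] - F*[ij,p])/(EG - F^2)
Gamma_ppp = -6/17, Gamma_ppq = 0, Gamma_pqq = 155/136, Gamma_qpp = 0, Gamma_qpq = -20/31, Gamma_qqq = 0
X = (-1/8, -1/4), Y = (-29/64, 25/24) at the point

Answer: (nabla_X Y)^p = 649/3264, (nabla_X Y)^q = 1429/5952


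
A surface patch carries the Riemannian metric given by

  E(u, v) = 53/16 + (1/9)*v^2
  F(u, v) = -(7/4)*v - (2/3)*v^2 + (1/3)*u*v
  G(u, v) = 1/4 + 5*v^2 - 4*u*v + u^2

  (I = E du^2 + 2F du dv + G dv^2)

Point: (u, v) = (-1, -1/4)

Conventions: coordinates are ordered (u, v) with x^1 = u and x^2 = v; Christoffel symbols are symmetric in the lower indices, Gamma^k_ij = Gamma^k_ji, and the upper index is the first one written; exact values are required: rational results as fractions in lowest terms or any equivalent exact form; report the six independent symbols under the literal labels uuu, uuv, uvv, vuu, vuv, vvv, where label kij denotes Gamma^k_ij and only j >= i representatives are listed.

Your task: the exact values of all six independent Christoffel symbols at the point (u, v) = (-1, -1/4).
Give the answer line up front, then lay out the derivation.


Answer: Gamma_uuu = 184/11319, Gamma_uuv = 516/3773, Gamma_uvv = -2448/3773, Gamma_vuu = -3824/33957, Gamma_vuv = -11380/11319, Gamma_vvv = 7116/3773

E = 239/72, F = 23/48, G = 9/16 at the point
E_u = 0, E_v = -1/18, F_u = -1/12, F_v = -7/4, G_u = -1, G_v = 3/2
EG - F^2 = 3773/2304;  g^inv = (2304/3773) * [[9/16, -23/48], [-23/48, 239/72]]
first-kind symbols [ij,l] = (1/2)(d_i g_jl + d_j g_il - d_l g_ij): [uu,u] = E_u/2 = 0, [uu,v] = F_u - E_v/2 = -1/18, [uv,u] = E_v/2 = -1/36, [uv,v] = G_u/2 = -1/2, [vv,u] = F_v - G_u/2 = -5/4, [vv,v] = G_v/2 = 3/4
Gamma^u_ij = (G*[ij,u] - F*[ij,v])/(EG - F^2), Gamma^v_ij = (E*[ij,v] - F*[ij,u])/(EG - F^2)


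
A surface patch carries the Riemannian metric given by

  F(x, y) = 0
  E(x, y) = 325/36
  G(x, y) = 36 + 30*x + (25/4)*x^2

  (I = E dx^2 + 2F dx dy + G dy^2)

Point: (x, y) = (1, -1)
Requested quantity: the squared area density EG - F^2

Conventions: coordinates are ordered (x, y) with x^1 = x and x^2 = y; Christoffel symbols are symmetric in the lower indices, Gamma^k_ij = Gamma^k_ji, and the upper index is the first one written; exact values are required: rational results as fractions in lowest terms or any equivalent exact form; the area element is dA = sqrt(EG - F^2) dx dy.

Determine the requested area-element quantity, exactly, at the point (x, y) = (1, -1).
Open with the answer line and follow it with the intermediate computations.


Answer: EG - F^2 = 93925/144

E = 325/36, F = 0, G = 289/4; EG - F^2 = 93925/144


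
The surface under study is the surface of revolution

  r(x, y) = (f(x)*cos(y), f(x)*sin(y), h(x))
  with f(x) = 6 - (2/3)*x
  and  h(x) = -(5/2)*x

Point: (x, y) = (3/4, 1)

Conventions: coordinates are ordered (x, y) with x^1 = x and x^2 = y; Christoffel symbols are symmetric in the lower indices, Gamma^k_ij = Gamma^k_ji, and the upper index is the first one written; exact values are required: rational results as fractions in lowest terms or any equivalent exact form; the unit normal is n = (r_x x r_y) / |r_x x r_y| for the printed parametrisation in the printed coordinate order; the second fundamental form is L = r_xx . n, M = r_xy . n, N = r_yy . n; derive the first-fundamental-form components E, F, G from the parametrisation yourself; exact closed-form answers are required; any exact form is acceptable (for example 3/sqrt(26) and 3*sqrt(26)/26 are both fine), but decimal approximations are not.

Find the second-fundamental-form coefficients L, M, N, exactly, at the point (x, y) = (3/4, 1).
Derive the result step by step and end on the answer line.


f = 11/2, f' = -2/3, f'' = 0, h' = -5/2, h'' = 0
E = 241/36, F = 0, G = 121/4; answer radicand W^2 = 241/36
unnormalised second-form numerators: l = 0, m = 0, n = -55/4; L = l/sqrt(241/36), and similarly M = m/sqrt(W^2), N = n/sqrt(W^2)

Answer: L = 0, M = 0, N = -165*sqrt(241)/482


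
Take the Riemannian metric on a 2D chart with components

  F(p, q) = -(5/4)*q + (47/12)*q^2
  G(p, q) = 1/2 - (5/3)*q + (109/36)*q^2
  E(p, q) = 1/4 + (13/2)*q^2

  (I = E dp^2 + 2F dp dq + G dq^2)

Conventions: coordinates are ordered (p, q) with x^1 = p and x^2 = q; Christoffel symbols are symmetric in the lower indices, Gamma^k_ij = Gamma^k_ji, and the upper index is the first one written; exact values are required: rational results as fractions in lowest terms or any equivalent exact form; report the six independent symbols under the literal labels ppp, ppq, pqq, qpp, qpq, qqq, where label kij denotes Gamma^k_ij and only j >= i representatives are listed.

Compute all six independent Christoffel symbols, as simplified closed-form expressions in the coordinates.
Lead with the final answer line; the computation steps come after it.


Answer: Gamma_ppp = (3666*q^3 - 1170*q^2)/(625*q^4 - 150*q^3 + 352*q^2 - 60*q + 18), Gamma_ppq = (2834*q^3 - 1560*q^2 + 468*q)/(625*q^4 - 150*q^3 + 352*q^2 - 60*q + 18), Gamma_pqq = (5123*q^3 - 4230*q^2 + 2142*q - 270)/(1875*q^4 - 450*q^3 + 1056*q^2 - 180*q + 54), Gamma_qpp = (-6084*q^3 - 234*q)/(625*q^4 - 150*q^3 + 352*q^2 - 60*q + 18), Gamma_qpq = (-3666*q^3 + 1170*q^2)/(625*q^4 - 150*q^3 + 352*q^2 - 60*q + 18), Gamma_qqq = (-1584*q^3 + 1335*q^2 - 116*q - 30)/(625*q^4 - 150*q^3 + 352*q^2 - 60*q + 18)

E = 1/4 + (13/2)*q^2; F = -(5/4)*q + (47/12)*q^2; G = 1/2 - (5/3)*q + (109/36)*q^2
Gamma^k_ij = (1/2) g^{kl} (d_i g_jl + d_j g_il - d_l g_ij), with g^inv = (1/(EG-F^2)) [[G, -F], [-F, E]]
first partials: E_p = 0, E_q = 13*q, F_p = 0, F_q = -5/4 + (47/6)*q, G_p = 0, G_q = -5/3 + (109/18)*q
D = EG - F^2 = 1/8 - (5/12)*q + (22/9)*q^2 - (25/24)*q^3 + (625/144)*q^4
expanded: Gamma^p_pp = (G E_p - 2F F_p + F E_q)/(2D), Gamma^p_pq = (G E_q - F G_p)/(2D), Gamma^p_qq = (2G F_q - G G_p - F G_q)/(2D), Gamma^q_pp = (2E F_p - E E_q - F E_p)/(2D), Gamma^q_pq = (E G_p - F E_q)/(2D), Gamma^q_qq = (E G_q - 2F F_q + F G_p)/(2D); substitute and cancel common factors


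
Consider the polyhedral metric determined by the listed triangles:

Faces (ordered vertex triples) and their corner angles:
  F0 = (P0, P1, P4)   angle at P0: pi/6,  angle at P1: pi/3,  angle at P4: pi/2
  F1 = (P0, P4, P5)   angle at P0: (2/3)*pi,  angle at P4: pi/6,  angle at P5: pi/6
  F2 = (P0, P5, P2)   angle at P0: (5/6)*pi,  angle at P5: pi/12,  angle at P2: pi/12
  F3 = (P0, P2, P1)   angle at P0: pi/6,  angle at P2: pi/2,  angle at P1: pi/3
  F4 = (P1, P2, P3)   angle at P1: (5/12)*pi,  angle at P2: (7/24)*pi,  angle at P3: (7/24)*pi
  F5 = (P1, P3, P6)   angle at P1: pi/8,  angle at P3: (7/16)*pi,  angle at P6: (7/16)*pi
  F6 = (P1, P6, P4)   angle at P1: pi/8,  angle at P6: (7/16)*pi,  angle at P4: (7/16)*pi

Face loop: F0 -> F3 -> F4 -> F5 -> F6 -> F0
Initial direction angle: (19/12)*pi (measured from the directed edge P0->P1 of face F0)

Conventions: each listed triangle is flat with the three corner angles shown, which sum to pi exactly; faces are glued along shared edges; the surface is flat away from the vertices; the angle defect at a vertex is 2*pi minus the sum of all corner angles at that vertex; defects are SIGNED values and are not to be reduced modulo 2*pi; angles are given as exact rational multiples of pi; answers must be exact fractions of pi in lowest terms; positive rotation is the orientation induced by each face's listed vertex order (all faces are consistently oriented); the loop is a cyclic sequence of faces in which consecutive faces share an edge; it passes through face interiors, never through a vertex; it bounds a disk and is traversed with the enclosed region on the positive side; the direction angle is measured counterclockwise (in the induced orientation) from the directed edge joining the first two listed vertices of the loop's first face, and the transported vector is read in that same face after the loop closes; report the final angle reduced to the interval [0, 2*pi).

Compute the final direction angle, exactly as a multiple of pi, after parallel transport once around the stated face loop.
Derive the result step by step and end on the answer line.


enclosed vertex P1: corner angles sum to (4/3)*pi, defect = 2*pi - (4/3)*pi = (2/3)*pi
holonomy = initial angle + sum of enclosed defects (mod 2*pi), positive in the induced orientation
final angle = (19/12)*pi + (2/3)*pi = pi/4 (mod 2*pi)

Answer: final direction angle = pi/4


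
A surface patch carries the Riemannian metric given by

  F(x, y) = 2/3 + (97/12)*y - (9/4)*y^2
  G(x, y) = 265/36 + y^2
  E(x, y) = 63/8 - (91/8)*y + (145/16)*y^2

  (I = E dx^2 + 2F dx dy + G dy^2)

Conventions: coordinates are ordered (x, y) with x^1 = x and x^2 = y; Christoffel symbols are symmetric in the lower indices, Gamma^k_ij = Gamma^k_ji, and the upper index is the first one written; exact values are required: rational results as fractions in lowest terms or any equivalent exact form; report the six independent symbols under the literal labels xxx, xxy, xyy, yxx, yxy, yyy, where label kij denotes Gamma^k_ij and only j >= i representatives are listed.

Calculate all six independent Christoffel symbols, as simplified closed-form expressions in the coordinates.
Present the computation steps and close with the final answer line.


E = 63/8 - (91/8)*y + (145/16)*y^2; F = 2/3 + (97/12)*y - (9/4)*y^2; G = 265/36 + y^2
Gamma^k_ij = (1/2) g^{kl} (d_i g_jl + d_j g_il - d_l g_ij), with g^inv = (1/(EG-F^2)) [[G, -F], [-F, E]]
first partials: E_x = 0, E_y = -91/8 + (145/8)*y, F_x = 0, F_y = 97/12 - (9/2)*y, G_x = 0, G_y = 2*y
D = EG - F^2 = 16567/288 - (9073/96)*y + (2351/192)*y^2 + 25*y^3 + 4*y^4
expanded: Gamma^x_xx = (G E_x - 2F F_x + F E_y)/(2D), Gamma^x_xy = (G E_y - F G_x)/(2D), Gamma^x_yy = (2G F_y - G G_x - F G_y)/(2D), Gamma^y_xx = (2E F_x - E E_y - F E_x)/(2D), Gamma^y_xy = (E G_x - F E_y)/(2D), Gamma^y_yy = (E G_y - 2F F_y + F G_x)/(2D); substitute and cancel common factors

Answer: Gamma_xxx = (-11745*y^3 + 49566*y^2 - 23001*y - 2184)/(2304*y^4 + 14400*y^3 + 7053*y^2 - 54438*y + 33134), Gamma_xxy = (5220*y^3 - 3276*y^2 + 38425*y - 24115)/(2304*y^4 + 14400*y^3 + 7053*y^2 - 54438*y + 33134), Gamma_xyy = (-3888*y^3 - 58392*y + 102820)/(6912*y^4 + 43200*y^3 + 21159*y^2 - 163314*y + 99402), Gamma_yxx = (-189225*y^3 + 356265*y^2 - 313488*y + 103194)/(9216*y^4 + 57600*y^3 + 28212*y^2 - 217752*y + 132536), Gamma_yxy = (11745*y^3 - 49566*y^2 + 23001*y + 2184)/(2304*y^4 + 14400*y^3 + 7053*y^2 - 54438*y + 33134), Gamma_yyy = (-612*y^3 + 24876*y^2 - 31372*y - 3104)/(2304*y^4 + 14400*y^3 + 7053*y^2 - 54438*y + 33134)
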